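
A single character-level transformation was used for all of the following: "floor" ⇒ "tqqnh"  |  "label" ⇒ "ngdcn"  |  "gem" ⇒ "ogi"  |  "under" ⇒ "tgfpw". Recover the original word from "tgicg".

The output letters match the input read backwards, each shifted +2: floor reversed is roolf. The word is reversed, then every letter is shifted forward by 2.
Decoding tgicg: shift back: t−2=r, g−2=e, i−2=g, c−2=a, g−2=e → regae; then reverse → eager.

eager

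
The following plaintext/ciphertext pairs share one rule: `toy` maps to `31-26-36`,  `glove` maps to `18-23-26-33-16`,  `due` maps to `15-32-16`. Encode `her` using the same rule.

19-16-29

t is letter #20 and maps to 31: an offset of 11. The number is (letter's place in the alphabet, a=1) + 11.
On her: h=8→19, e=5→16, r=18→29.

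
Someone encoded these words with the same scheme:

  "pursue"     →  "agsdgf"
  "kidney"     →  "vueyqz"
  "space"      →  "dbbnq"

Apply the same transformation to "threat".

etspmu

Shifts by position in pursue: pos 0: p→a (+11), pos 1: u→g (+12), pos 2: r→s (+1), pos 3: s→d (+11), pos 4: u→g (+12), pos 5: e→f (+1) — repeating every 3. A repeating key of period 3 is used — shifts +11, +12, +1 over and over.
Applying it to threat: t+11=e, h+12=t, r+1=s, e+11=p, a+12=m, t+1=u.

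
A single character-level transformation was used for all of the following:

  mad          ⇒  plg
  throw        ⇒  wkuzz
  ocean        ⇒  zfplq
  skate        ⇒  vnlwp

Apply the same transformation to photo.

The shift depends on letter class: consonant m→p is +3, but vowel a→l is +11. Vowels shift forward by 11 and consonants shift forward by 3.
Applying it to photo: p(cons)+3=s, h(cons)+3=k, o(vowel)+11=z, t(cons)+3=w, o(vowel)+11=z.

skzwz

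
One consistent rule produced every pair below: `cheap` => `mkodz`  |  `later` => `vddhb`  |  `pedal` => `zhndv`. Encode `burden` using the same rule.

lxbgoq

Shifts by position in cheap: pos 0: c→m (+10), pos 1: h→k (+3), pos 2: e→o (+10), pos 3: a→d (+3) — repeating every 2. The shifts repeat in a cycle of length 2: positions 0,1,… shift by +10, +3, then the pattern repeats.
Applying it to burden: b+10=l, u+3=x, r+10=b, d+3=g, e+10=o, n+3=q.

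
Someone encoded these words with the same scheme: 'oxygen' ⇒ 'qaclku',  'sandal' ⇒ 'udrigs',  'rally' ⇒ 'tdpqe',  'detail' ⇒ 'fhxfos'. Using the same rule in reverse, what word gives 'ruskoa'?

In oxygen: o→q is +2, x→a is +3, y→c is +4, g→l is +5 — the shift increases by 1 each position. Each letter shifts forward by (position + 2), i.e. 2, 3, 4, … — the shift grows by one for each successive letter.
Reversing it on ruskoa: r−2=p, u−3=r, s−4=o, k−5=f, o−6=i, a−7=t.

profit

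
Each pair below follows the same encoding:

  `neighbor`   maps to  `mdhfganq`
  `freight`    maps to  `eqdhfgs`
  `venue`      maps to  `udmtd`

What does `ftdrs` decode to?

guest

Compare letters: n→m is +25, e→d is +25, i→h is +25 — a constant shift. Each letter is shifted forward by 25 in the alphabet (a Caesar shift of +25).
Reversing it on ftdrs: f−25=g, t−25=u, d−25=e, r−25=s, s−25=t.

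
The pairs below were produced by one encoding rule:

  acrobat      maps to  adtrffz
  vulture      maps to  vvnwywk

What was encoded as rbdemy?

rabbit

Letter i (0-indexed) is shifted by i+0, so successive shifts are 0, 1, 2, ….
Decoding rbdemy: r−0=r, b−1=a, d−2=b, e−3=b, m−4=i, y−5=t.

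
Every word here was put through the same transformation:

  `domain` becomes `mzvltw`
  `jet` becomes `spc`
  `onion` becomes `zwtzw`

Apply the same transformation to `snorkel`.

The shift depends on letter class: consonant d→m is +9, but vowel o→z is +11. Two shifts are in play — +11 for a/e/i/o/u, +9 for every other letter.
Applying it to snorkel: s(cons)+9=b, n(cons)+9=w, o(vowel)+11=z, r(cons)+9=a, k(cons)+9=t, e(vowel)+11=p, l(cons)+9=u.

bwzatpu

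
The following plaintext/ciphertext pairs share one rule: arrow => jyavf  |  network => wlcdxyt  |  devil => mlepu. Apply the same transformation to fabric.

Shifts by position in arrow: pos 0: a→j (+9), pos 1: r→y (+7), pos 2: r→a (+9), pos 3: o→v (+7) — repeating every 2. The shifts repeat in a cycle of length 2: positions 0,1,… shift by +9, +7, then the pattern repeats.
For fabric: f+9=o, a+7=h, b+9=k, r+7=y, i+9=r, c+7=j.

ohkyrj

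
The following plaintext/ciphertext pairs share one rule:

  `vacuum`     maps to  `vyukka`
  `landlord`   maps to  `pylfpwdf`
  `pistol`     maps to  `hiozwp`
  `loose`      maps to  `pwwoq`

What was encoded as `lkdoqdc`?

Each letter's alphabet position (a=0..z=25) is mapped through 11·x+24 mod 26 — an affine cipher.
Decoding lkdoqdc: l(11)→19·(11−24)≡13=n; k(10)→19·(10−24)≡20=u; d(3)→19·(3−24)≡17=r; o(14)→19·(14−24)≡18=s; q(16)→19·(16−24)≡4=e; d(3)→19·(3−24)≡17=r; c(2)→19·(2−24)≡24=y (all mod 26).

nursery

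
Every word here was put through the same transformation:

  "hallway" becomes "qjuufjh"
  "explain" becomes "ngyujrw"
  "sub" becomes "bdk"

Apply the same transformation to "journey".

sxdawnh

This is a Caesar cipher with shift 9.
On journey: j+9=s, o+9=x, u+9=d, r+9=a, n+9=w, e+9=n, y+9=h.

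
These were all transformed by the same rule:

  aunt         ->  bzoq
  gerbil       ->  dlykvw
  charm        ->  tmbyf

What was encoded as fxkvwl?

mobile

a(0)→b(1) and u(20)→z(25) fit y≡9x+1 (mod 26); the inverse of 9 mod 26 is 3. Treating letters as 0–25, the rule is x ↦ 9x + 1 (mod 26).
Reversing it on fxkvwl: f(5)→3·(5−1)≡12=m; x(23)→3·(23−1)≡14=o; k(10)→3·(10−1)≡1=b; v(21)→3·(21−1)≡8=i; w(22)→3·(22−1)≡11=l; l(11)→3·(11−1)≡4=e (all mod 26).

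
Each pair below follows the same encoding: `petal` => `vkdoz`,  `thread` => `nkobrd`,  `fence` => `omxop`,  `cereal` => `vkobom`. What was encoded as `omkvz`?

Read the word backwards and shift each letter +10.
Reversing it on omkvz: shift back: o−10=e, m−10=c, k−10=a, v−10=l, z−10=p → ecalp; then reverse → place.

place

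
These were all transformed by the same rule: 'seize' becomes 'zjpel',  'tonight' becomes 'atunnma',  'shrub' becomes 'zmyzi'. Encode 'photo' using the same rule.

wmvyv

Shifts by position in seize: pos 0: s→z (+7), pos 1: e→j (+5), pos 2: i→p (+7), pos 3: z→e (+5) — repeating every 2. It's a Vigenère-style cipher with numeric key [7,5]: position i shifts by key[i mod 2].
On photo: p+7=w, h+5=m, o+7=v, t+5=y, o+7=v.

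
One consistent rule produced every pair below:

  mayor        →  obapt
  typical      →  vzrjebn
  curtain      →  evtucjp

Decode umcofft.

slander

Shifts by position in mayor: pos 0: m→o (+2), pos 1: a→b (+1), pos 2: y→a (+2), pos 3: o→p (+1) — repeating every 2. The shifts repeat in a cycle of length 2: positions 0,1,… shift by +2, +1, then the pattern repeats.
Decoding umcofft: u−2=s, m−1=l, c−2=a, o−1=n, f−2=d, f−1=e, t−2=r.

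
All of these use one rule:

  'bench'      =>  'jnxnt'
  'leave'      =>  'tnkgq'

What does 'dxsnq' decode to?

In bench: b→j is +8, e→n is +9, n→x is +10, c→n is +11 — the shift increases by 1 each position. The shift increases by 1 at each position, starting from +8: 8, 9, 10, ….
Undoing it on dxsnq: d−8=v, x−9=o, s−10=i, n−11=c, q−12=e.

voice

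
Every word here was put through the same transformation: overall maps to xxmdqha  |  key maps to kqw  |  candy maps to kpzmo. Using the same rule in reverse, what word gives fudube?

The output letters match the input read backwards, each shifted +12: overall reversed is llarevo. Read the word backwards and shift each letter +12.
Reversing it on fudube: shift back: f−12=t, u−12=i, d−12=r, u−12=i, b−12=p, e−12=s → tirips; then reverse → spirit.

spirit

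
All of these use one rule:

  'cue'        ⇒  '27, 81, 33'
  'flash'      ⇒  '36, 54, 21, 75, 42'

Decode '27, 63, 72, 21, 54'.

coral

c(#3)→27 and u(#21)→81: differences scale by 3, so n = 3·pos + 18. With a=1..z=26, the number is 3·pos + 18.
Decoding 27, 63, 72, 21, 54: 27→(27−18)÷3=3=c, 63→(63−18)÷3=15=o, 72→(72−18)÷3=18=r, 21→(21−18)÷3=1=a, 54→(54−18)÷3=12=l.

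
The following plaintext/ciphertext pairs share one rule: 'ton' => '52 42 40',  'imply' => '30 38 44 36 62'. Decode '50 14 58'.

t(#20)→52 and o(#15)→42: differences scale by 2, so n = 2·pos + 12. With a=1..z=26, the number is 2·pos + 12.
Undoing it on 50 14 58: 50→(50−12)÷2=19=s, 14→(14−12)÷2=1=a, 58→(58−12)÷2=23=w.

saw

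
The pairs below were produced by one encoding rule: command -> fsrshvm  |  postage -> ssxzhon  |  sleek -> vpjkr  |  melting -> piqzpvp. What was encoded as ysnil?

In command: c→f is +3, o→s is +4, m→r is +5, m→s is +6 — the shift increases by 1 each position. Each letter shifts forward by (position + 3), i.e. 3, 4, 5, … — the shift grows by one for each successive letter.
Decoding ysnil: y−3=v, s−4=o, n−5=i, i−6=c, l−7=e.

voice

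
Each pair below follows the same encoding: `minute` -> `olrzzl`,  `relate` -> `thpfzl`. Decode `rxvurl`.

purple

Each letter shifts forward by (position + 2), i.e. 2, 3, 4, … — the shift grows by one for each successive letter.
Undoing it on rxvurl: r−2=p, x−3=u, v−4=r, u−5=p, r−6=l, l−7=e.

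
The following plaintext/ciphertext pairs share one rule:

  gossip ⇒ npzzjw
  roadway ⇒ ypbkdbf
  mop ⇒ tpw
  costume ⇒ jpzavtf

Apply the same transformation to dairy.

The shift depends on letter class: consonant g→n is +7, but vowel o→p is +1. Two shifts are in play — +1 for a/e/i/o/u, +7 for every other letter.
Applying it to dairy: d(cons)+7=k, a(vowel)+1=b, i(vowel)+1=j, r(cons)+7=y, y(cons)+7=f.

kbjyf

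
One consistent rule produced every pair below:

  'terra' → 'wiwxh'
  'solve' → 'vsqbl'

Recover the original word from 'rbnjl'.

In terra: t→w is +3, e→i is +4, r→w is +5, r→x is +6 — the shift increases by 1 each position. Each letter shifts forward by (position + 3), i.e. 3, 4, 5, … — the shift grows by one for each successive letter.
Decoding rbnjl: r−3=o, b−4=x, n−5=i, j−6=d, l−7=e.

oxide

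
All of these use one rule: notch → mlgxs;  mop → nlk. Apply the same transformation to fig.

urt

Each pair mirrors across the alphabet (n↔m, o↔l, t↔g): positions sum to 25. Letters are reflected about the middle of the alphabet (position → 25−position): Atbash.
For fig: f↔u, i↔r, g↔t.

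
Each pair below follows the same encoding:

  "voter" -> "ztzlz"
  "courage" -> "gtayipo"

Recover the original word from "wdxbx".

syrup

In voter: v→z is +4, o→t is +5, t→z is +6, e→l is +7 — the shift increases by 1 each position. Each letter shifts forward by (position + 4), i.e. 4, 5, 6, … — the shift grows by one for each successive letter.
Reversing it on wdxbx: w−4=s, d−5=y, x−6=r, b−7=u, x−8=p.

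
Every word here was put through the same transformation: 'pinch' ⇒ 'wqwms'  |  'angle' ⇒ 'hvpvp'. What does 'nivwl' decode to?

gamma

In pinch: p→w is +7, i→q is +8, n→w is +9, c→m is +10 — the shift increases by 1 each position. The shift increases by 1 at each position, starting from +7: 7, 8, 9, ….
Decoding nivwl: n−7=g, i−8=a, v−9=m, w−10=m, l−11=a.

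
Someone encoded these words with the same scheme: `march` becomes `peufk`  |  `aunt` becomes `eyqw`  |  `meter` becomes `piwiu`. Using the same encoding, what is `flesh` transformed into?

The shift depends on letter class: consonant m→p is +3, but vowel a→e is +4. The rule splits by letter class: vowels +4, consonants +3.
Applying it to flesh: f(cons)+3=i, l(cons)+3=o, e(vowel)+4=i, s(cons)+3=v, h(cons)+3=k.

ioivk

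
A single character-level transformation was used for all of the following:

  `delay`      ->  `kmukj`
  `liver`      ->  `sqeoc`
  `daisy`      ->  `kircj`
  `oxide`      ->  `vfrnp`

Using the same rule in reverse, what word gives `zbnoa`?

steep

The shift increases by 1 at each position, starting from +7: 7, 8, 9, ….
Undoing it on zbnoa: z−7=s, b−8=t, n−9=e, o−10=e, a−11=p.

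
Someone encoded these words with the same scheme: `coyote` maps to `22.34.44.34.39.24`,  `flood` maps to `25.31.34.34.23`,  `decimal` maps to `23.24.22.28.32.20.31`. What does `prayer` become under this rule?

c is letter #3 and maps to 22: an offset of 19. Letters become their 1-based position plus 19 (so a→20, b→21, …).
Applying it to prayer: p=16→35, r=18→37, a=1→20, y=25→44, e=5→24, r=18→37.

35.37.20.44.24.37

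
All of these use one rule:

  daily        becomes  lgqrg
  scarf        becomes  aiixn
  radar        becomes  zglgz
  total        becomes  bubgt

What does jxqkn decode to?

Shifts by position in daily: pos 0: d→l (+8), pos 1: a→g (+6), pos 2: i→q (+8), pos 3: l→r (+6) — repeating every 2. The shifts repeat in a cycle of length 2: positions 0,1,… shift by +8, +6, then the pattern repeats.
Undoing it on jxqkn: j−8=b, x−6=r, q−8=i, k−6=e, n−8=f.

brief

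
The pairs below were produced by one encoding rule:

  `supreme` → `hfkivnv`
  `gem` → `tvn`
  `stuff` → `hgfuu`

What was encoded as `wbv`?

Each pair mirrors across the alphabet (s↔h, u↔f, p↔k): positions sum to 25. Letters are reflected about the middle of the alphabet (position → 25−position): Atbash.
Decoding wbv: w↔d, b↔y, v↔e.

dye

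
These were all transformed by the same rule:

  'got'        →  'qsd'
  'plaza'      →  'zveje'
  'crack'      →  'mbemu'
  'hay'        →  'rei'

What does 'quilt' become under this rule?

aymvd

The shift depends on letter class: consonant g→q is +10, but vowel o→s is +4. Vowels shift forward by 4 and consonants shift forward by 10.
On quilt: q(cons)+10=a, u(vowel)+4=y, i(vowel)+4=m, l(cons)+10=v, t(cons)+10=d.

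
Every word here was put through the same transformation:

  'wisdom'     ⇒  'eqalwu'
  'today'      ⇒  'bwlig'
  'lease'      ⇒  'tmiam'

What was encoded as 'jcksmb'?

bucket

Compare letters: w→e is +8, i→q is +8, s→a is +8 — a constant shift. Each letter is shifted forward by 8 in the alphabet (a Caesar shift of +8).
Decoding jcksmb: j−8=b, c−8=u, k−8=c, s−8=k, m−8=e, b−8=t.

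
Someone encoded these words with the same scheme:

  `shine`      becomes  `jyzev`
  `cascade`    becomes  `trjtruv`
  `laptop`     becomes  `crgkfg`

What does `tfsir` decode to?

cobra

Compare letters: s→j is +17, h→y is +17, i→z is +17 — a constant shift. This is a Caesar cipher with shift 17.
Reversing it on tfsir: t−17=c, f−17=o, s−17=b, i−17=r, r−17=a.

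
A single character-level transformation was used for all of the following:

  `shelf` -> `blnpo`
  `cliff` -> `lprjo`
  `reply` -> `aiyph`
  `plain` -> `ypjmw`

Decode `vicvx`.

metro

It's a Vigenère-style cipher with numeric key [9,4]: position i shifts by key[i mod 2].
Reversing it on vicvx: v−9=m, i−4=e, c−9=t, v−4=r, x−9=o.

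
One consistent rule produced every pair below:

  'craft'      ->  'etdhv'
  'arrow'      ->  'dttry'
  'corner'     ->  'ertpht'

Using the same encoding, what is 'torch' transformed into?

vrtej

The shift depends on letter class: consonant c→e is +2, but vowel a→d is +3. Two shifts are in play — +3 for a/e/i/o/u, +2 for every other letter.
On torch: t(cons)+2=v, o(vowel)+3=r, r(cons)+2=t, c(cons)+2=e, h(cons)+2=j.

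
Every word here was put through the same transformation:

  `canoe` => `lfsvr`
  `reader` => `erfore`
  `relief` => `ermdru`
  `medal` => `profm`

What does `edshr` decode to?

c(2)→l(11) and a(0)→f(5) fit y≡3x+5 (mod 26); the inverse of 3 mod 26 is 9. This is an affine cipher: with a=0,…,z=25, each position x becomes (3x+5) mod 26.
Undoing it on edshr: e(4)→9·(4−5)≡17=r; d(3)→9·(3−5)≡8=i; s(18)→9·(18−5)≡13=n; h(7)→9·(7−5)≡18=s; r(17)→9·(17−5)≡4=e (all mod 26).

rinse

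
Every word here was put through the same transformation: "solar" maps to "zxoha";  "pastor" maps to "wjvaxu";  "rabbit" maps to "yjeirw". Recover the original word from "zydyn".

spare

Shifts by position in solar: pos 0: s→z (+7), pos 1: o→x (+9), pos 2: l→o (+3), pos 3: a→h (+7), pos 4: r→a (+9) — repeating every 3. The shifts repeat in a cycle of length 3: positions 0,1,… shift by +7, +9, +3, then the pattern repeats.
Undoing it on zydyn: z−7=s, y−9=p, d−3=a, y−7=r, n−9=e.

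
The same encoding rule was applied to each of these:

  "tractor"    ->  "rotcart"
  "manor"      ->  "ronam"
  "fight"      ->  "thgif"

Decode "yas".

say

The output letters match the input read backwards: tractor reversed is rotcart. The word is simply reversed.
Decoding yas: then reverse → say.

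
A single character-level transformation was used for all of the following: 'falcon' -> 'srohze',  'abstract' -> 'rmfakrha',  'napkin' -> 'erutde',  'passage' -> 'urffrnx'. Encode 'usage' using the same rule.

f(5)→s(18) and a(0)→r(17) fit y≡21x+17 (mod 26); the inverse of 21 mod 26 is 5. This is an affine cipher: with a=0,…,z=25, each position x becomes (21x+17) mod 26.
On usage: u(20)→21·20+17≡21=v; s(18)→21·18+17≡5=f; a(0)→21·0+17≡17=r; g(6)→21·6+17≡13=n; e(4)→21·4+17≡23=x (all mod 26).

vfrnx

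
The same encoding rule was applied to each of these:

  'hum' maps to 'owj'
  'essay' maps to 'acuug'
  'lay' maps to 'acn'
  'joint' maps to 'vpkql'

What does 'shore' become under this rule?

Read the word backwards and shift each letter +2.
On shore: reverse → erohs; then shift: e+2=g, r+2=t, o+2=q, h+2=j, s+2=u.

gtqju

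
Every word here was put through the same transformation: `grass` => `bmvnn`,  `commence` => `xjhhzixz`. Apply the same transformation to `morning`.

Every letter moves 21 places later in the alphabet, wrapping around z→a.
For morning: m+21=h, o+21=j, r+21=m, n+21=i, i+21=d, n+21=i, g+21=b.

hjmidib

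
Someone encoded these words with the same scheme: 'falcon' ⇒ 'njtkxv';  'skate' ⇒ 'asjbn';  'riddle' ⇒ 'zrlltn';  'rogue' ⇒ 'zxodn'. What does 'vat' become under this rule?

djb

The rule splits by letter class: vowels +9, consonants +8.
For vat: v(cons)+8=d, a(vowel)+9=j, t(cons)+8=b.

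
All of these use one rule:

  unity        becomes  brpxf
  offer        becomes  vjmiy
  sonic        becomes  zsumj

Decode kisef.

delay

It's a Vigenère-style cipher with numeric key [7,4]: position i shifts by key[i mod 2].
Reversing it on kisef: k−7=d, i−4=e, s−7=l, e−4=a, f−7=y.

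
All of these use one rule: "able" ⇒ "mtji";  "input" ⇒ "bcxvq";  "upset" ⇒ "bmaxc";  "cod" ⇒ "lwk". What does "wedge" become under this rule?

molme

Two steps: reverse the string, then apply a Caesar shift of +8.
For wedge: reverse → egdew; then shift: e+8=m, g+8=o, d+8=l, e+8=m, w+8=e.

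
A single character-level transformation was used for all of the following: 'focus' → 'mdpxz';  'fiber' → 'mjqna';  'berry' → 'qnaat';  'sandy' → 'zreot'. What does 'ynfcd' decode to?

This is an affine cipher: with a=0,…,z=25, each position x becomes (25x+17) mod 26.
Undoing it on ynfcd: y(24)→25·(24−17)≡19=t; n(13)→25·(13−17)≡4=e; f(5)→25·(5−17)≡12=m; c(2)→25·(2−17)≡15=p; d(3)→25·(3−17)≡14=o (all mod 26).

tempo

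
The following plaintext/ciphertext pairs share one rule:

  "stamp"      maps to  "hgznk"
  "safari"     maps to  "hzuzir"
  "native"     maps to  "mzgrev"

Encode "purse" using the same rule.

This is the alphabet-reversal cipher (Atbash): a becomes z, b becomes y, etc.
Applying it to purse: p↔k, u↔f, r↔i, s↔h, e↔v.

kfihv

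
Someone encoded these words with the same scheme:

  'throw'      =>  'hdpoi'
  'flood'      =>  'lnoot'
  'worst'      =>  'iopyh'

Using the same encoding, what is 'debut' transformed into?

tcbqh

Treating letters as 0–25, the rule is x ↦ 9x + 18 (mod 26).
Applying it to debut: d(3)→9·3+18≡19=t; e(4)→9·4+18≡2=c; b(1)→9·1+18≡1=b; u(20)→9·20+18≡16=q; t(19)→9·19+18≡7=h (all mod 26).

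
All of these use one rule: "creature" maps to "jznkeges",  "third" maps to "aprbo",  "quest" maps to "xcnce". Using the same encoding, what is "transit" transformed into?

Each letter shifts forward by (position + 7), i.e. 7, 8, 9, … — the shift grows by one for each successive letter.
On transit: t+7=a, r+8=z, a+9=j, n+10=x, s+11=d, i+12=u, t+13=g.

azjxdug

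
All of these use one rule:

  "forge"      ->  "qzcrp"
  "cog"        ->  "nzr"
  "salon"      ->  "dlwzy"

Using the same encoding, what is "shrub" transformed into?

dscfm

Compare letters: f→q is +11, o→z is +11, r→c is +11 — a constant shift. Every letter moves 11 places later in the alphabet, wrapping around z→a.
For shrub: s+11=d, h+11=s, r+11=c, u+11=f, b+11=m.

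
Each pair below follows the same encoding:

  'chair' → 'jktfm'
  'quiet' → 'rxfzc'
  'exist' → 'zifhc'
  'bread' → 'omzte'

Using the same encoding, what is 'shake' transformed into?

hktvz

c(2)→j(9) and h(7)→k(10) fit y≡21x+19 (mod 26); the inverse of 21 mod 26 is 5. Each letter's alphabet position (a=0..z=25) is mapped through 21·x+19 mod 26 — an affine cipher.
For shake: s(18)→21·18+19≡7=h; h(7)→21·7+19≡10=k; a(0)→21·0+19≡19=t; k(10)→21·10+19≡21=v; e(4)→21·4+19≡25=z (all mod 26).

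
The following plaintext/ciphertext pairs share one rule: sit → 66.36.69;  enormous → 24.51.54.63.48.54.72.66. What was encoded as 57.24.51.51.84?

penny

s(#19)→66 and i(#9)→36: differences scale by 3, so n = 3·pos + 9. Each letter becomes 3×(its alphabet position, a=1..z=26) + 9.
Reversing it on 57.24.51.51.84: 57→(57−9)÷3=16=p, 24→(24−9)÷3=5=e, 51→(51−9)÷3=14=n, 51→(51−9)÷3=14=n, 84→(84−9)÷3=25=y.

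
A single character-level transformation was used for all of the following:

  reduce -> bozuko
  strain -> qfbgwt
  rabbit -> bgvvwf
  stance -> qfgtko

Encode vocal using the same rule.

r(17)→b(1) and e(4)→o(14) fit y≡15x+6 (mod 26); the inverse of 15 mod 26 is 7. Treating letters as 0–25, the rule is x ↦ 15x + 6 (mod 26).
Applying it to vocal: v(21)→15·21+6≡9=j; o(14)→15·14+6≡8=i; c(2)→15·2+6≡10=k; a(0)→15·0+6≡6=g; l(11)→15·11+6≡15=p (all mod 26).

jikgp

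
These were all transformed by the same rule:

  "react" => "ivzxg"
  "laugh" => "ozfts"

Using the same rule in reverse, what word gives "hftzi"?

Each pair mirrors across the alphabet (r↔i, e↔v, a↔z): positions sum to 25. This is the alphabet-reversal cipher (Atbash): a becomes z, b becomes y, etc.
Undoing it on hftzi: h↔s, f↔u, t↔g, z↔a, i↔r.

sugar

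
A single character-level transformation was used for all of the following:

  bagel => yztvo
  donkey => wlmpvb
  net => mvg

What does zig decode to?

art

Each pair mirrors across the alphabet (b↔y, a↔z, g↔t): positions sum to 25. Each letter is replaced by its mirror in the alphabet: a↔z, b↔y, c↔x, and so on (the Atbash cipher).
Decoding zig: z↔a, i↔r, g↔t.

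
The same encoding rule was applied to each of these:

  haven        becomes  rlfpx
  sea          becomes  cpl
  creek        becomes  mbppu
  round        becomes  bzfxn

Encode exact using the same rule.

phlmd

The shift depends on letter class: consonant h→r is +10, but vowel a→l is +11. Two shifts are in play — +11 for a/e/i/o/u, +10 for every other letter.
Applying it to exact: e(vowel)+11=p, x(cons)+10=h, a(vowel)+11=l, c(cons)+10=m, t(cons)+10=d.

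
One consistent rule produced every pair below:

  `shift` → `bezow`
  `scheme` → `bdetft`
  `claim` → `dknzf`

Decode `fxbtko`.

s(18)→b(1) and h(7)→e(4) fit y≡21x+13 (mod 26); the inverse of 21 mod 26 is 5. This is an affine cipher: with a=0,…,z=25, each position x becomes (21x+13) mod 26.
Decoding fxbtko: f(5)→5·(5−13)≡12=m; x(23)→5·(23−13)≡24=y; b(1)→5·(1−13)≡18=s; t(19)→5·(19−13)≡4=e; k(10)→5·(10−13)≡11=l; o(14)→5·(14−13)≡5=f (all mod 26).

myself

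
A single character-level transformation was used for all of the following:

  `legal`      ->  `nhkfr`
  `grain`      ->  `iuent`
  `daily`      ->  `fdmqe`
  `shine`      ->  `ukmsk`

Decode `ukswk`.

shore

Each letter shifts forward by (position + 2), i.e. 2, 3, 4, … — the shift grows by one for each successive letter.
Undoing it on ukswk: u−2=s, k−3=h, s−4=o, w−5=r, k−6=e.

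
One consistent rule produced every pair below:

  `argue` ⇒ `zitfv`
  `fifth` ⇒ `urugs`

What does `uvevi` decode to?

Each pair mirrors across the alphabet (a↔z, r↔i, g↔t): positions sum to 25. Each letter is replaced by its mirror in the alphabet: a↔z, b↔y, c↔x, and so on (the Atbash cipher).
Undoing it on uvevi: u↔f, v↔e, e↔v, v↔e, i↔r.

fever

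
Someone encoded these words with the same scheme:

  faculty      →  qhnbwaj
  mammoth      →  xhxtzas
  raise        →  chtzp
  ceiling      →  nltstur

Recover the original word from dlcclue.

Shifts by position in faculty: pos 0: f→q (+11), pos 1: a→h (+7), pos 2: c→n (+11), pos 3: u→b (+7) — repeating every 2. The shifts repeat in a cycle of length 2: positions 0,1,… shift by +11, +7, then the pattern repeats.
Undoing it on dlcclue: d−11=s, l−7=e, c−11=r, c−7=v, l−11=a, u−7=n, e−11=t.

servant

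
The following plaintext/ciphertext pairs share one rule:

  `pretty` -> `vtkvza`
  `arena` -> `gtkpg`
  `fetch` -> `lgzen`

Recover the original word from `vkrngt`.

The shifts repeat in a cycle of length 2: positions 0,1,… shift by +6, +2, then the pattern repeats.
Decoding vkrngt: v−6=p, k−2=i, r−6=l, n−2=l, g−6=a, t−2=r.

pillar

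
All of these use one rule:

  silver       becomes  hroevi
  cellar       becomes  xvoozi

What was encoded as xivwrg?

Each pair mirrors across the alphabet (s↔h, i↔r, l↔o): positions sum to 25. Letters are reflected about the middle of the alphabet (position → 25−position): Atbash.
Decoding xivwrg: x↔c, i↔r, v↔e, w↔d, r↔i, g↔t.

credit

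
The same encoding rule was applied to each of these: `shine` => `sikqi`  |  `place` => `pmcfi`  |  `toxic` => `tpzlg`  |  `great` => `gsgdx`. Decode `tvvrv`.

In shine: s→s is +0, h→i is +1, i→k is +2, n→q is +3 — the shift increases by 1 each position. Letter i (0-indexed) is shifted by i+0, so successive shifts are 0, 1, 2, ….
Decoding tvvrv: t−0=t, v−1=u, v−2=t, r−3=o, v−4=r.

tutor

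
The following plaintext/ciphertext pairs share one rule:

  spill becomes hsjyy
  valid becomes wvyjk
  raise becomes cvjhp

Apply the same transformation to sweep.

This is an affine cipher: with a=0,…,z=25, each position x becomes (5x+21) mod 26.
For sweep: s(18)→5·18+21≡7=h; w(22)→5·22+21≡1=b; e(4)→5·4+21≡15=p; e(4)→5·4+21≡15=p; p(15)→5·15+21≡18=s (all mod 26).

hbpps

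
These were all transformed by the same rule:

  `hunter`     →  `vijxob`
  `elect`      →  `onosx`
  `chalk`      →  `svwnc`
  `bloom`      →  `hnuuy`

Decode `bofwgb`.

repair

Each letter's alphabet position (a=0..z=25) is mapped through 11·x+22 mod 26 — an affine cipher.
Reversing it on bofwgb: b(1)→19·(1−22)≡17=r; o(14)→19·(14−22)≡4=e; f(5)→19·(5−22)≡15=p; w(22)→19·(22−22)≡0=a; g(6)→19·(6−22)≡8=i; b(1)→19·(1−22)≡17=r (all mod 26).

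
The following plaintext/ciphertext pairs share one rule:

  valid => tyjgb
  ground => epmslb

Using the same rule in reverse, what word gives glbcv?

This is a Caesar cipher with shift 24.
Reversing it on glbcv: g−24=i, l−24=n, b−24=d, c−24=e, v−24=x.

index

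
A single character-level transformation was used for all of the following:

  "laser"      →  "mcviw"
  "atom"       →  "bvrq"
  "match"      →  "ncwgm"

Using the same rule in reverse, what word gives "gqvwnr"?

In laser: l→m is +1, a→c is +2, s→v is +3, e→i is +4 — the shift increases by 1 each position. Letter i (0-indexed) is shifted by i+1, so successive shifts are 1, 2, 3, ….
Decoding gqvwnr: g−1=f, q−2=o, v−3=s, w−4=s, n−5=i, r−6=l.

fossil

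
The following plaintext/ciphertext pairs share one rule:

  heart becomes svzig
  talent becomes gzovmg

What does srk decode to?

hip

Each pair mirrors across the alphabet (h↔s, e↔v, a↔z): positions sum to 25. This is the alphabet-reversal cipher (Atbash): a becomes z, b becomes y, etc.
Reversing it on srk: s↔h, r↔i, k↔p.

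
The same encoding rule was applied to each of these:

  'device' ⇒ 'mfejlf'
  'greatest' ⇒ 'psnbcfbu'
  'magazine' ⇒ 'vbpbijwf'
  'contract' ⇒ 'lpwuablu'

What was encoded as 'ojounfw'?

fifteen

Shifts by position in device: pos 0: d→m (+9), pos 1: e→f (+1), pos 2: v→e (+9), pos 3: i→j (+1) — repeating every 2. The shifts repeat in a cycle of length 2: positions 0,1,… shift by +9, +1, then the pattern repeats.
Decoding ojounfw: o−9=f, j−1=i, o−9=f, u−1=t, n−9=e, f−1=e, w−9=n.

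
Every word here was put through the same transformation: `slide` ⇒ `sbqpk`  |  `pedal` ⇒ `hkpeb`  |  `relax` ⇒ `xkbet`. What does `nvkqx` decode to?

This is an affine cipher: with a=0,…,z=25, each position x becomes (21x+4) mod 26.
Reversing it on nvkqx: n(13)→5·(13−4)≡19=t; v(21)→5·(21−4)≡7=h; k(10)→5·(10−4)≡4=e; q(16)→5·(16−4)≡8=i; x(23)→5·(23−4)≡17=r (all mod 26).

their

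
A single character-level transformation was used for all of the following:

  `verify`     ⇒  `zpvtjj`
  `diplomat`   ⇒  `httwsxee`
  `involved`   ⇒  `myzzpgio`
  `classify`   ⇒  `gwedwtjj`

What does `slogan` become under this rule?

The shifts repeat in a cycle of length 2: positions 0,1,… shift by +4, +11, then the pattern repeats.
Applying it to slogan: s+4=w, l+11=w, o+4=s, g+11=r, a+4=e, n+11=y.

wwsrey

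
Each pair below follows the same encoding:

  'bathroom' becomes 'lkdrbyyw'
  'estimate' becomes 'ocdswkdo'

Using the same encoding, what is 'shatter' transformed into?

crkddob

Each letter is shifted forward by 10 in the alphabet (a Caesar shift of +10).
For shatter: s+10=c, h+10=r, a+10=k, t+10=d, t+10=d, e+10=o, r+10=b.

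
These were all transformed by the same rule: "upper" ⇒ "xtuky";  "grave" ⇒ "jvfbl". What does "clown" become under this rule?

fptcu

Each letter shifts forward by (position + 3), i.e. 3, 4, 5, … — the shift grows by one for each successive letter.
Applying it to clown: c+3=f, l+4=p, o+5=t, w+6=c, n+7=u.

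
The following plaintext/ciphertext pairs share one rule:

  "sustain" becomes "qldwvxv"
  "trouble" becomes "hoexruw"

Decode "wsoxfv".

sculpt

The output letters match the input read backwards, each shifted +3: sustain reversed is niatsus. Two steps: reverse the string, then apply a Caesar shift of +3.
Reversing it on wsoxfv: shift back: w−3=t, s−3=p, o−3=l, x−3=u, f−3=c, v−3=s → tplucs; then reverse → sculpt.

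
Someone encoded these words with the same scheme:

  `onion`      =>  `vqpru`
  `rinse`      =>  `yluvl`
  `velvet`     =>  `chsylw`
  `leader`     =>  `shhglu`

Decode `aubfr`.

truck

Shifts by position in onion: pos 0: o→v (+7), pos 1: n→q (+3), pos 2: i→p (+7), pos 3: o→r (+3) — repeating every 2. The shifts repeat in a cycle of length 2: positions 0,1,… shift by +7, +3, then the pattern repeats.
Undoing it on aubfr: a−7=t, u−3=r, b−7=u, f−3=c, r−7=k.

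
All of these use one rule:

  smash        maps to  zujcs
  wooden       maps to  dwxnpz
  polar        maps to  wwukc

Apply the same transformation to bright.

izrqsf

In smash: s→z is +7, m→u is +8, a→j is +9, s→c is +10 — the shift increases by 1 each position. The shift increases by 1 at each position, starting from +7: 7, 8, 9, ….
On bright: b+7=i, r+8=z, i+9=r, g+10=q, h+11=s, t+12=f.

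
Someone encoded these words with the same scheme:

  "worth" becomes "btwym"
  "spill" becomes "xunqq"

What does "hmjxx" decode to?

This is a Caesar cipher with shift 5.
Reversing it on hmjxx: h−5=c, m−5=h, j−5=e, x−5=s, x−5=s.

chess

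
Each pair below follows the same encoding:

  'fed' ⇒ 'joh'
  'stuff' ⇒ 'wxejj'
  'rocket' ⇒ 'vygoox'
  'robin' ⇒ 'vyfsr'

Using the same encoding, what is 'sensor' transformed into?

worwyv

Vowels shift forward by 10 and consonants shift forward by 4.
Applying it to sensor: s(cons)+4=w, e(vowel)+10=o, n(cons)+4=r, s(cons)+4=w, o(vowel)+10=y, r(cons)+4=v.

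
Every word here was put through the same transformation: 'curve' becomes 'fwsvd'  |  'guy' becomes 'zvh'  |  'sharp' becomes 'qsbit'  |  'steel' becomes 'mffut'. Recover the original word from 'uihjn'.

The output letters match the input read backwards, each shifted +1: curve reversed is evruc. Two steps: reverse the string, then apply a Caesar shift of +1.
Undoing it on uihjn: shift back: u−1=t, i−1=h, h−1=g, j−1=i, n−1=m → thgim; then reverse → might.

might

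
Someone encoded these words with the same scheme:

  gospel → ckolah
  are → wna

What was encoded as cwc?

gag

Compare letters: g→c is +22, o→k is +22, s→o is +22 — a constant shift. It's a constant shift of +22 (ROT22).
Undoing it on cwc: c−22=g, w−22=a, c−22=g.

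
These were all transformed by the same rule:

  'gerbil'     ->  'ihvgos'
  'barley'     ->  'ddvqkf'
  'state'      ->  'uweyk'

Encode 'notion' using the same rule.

prxnuu

Letter i (0-indexed) is shifted by i+2, so successive shifts are 2, 3, 4, ….
Applying it to notion: n+2=p, o+3=r, t+4=x, i+5=n, o+6=u, n+7=u.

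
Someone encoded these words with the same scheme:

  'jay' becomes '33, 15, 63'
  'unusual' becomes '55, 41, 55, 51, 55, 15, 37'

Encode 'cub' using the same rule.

19, 55, 17

Each letter becomes 2×(its alphabet position, a=1..z=26) + 13.
For cub: c=3→19, u=21→55, b=2→17.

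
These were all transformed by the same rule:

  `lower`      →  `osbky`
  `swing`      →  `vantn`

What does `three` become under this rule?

The shift increases by 1 at each position, starting from +3: 3, 4, 5, ….
Applying it to three: t+3=w, h+4=l, r+5=w, e+6=k, e+7=l.

wlwkl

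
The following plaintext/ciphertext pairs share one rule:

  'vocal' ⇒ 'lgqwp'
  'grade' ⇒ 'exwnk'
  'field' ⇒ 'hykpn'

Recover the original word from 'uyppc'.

silly

Treating letters as 0–25, the rule is x ↦ 23x + 22 (mod 26).
Decoding uyppc: u(20)→17·(20−22)≡18=s; y(24)→17·(24−22)≡8=i; p(15)→17·(15−22)≡11=l; p(15)→17·(15−22)≡11=l; c(2)→17·(2−22)≡24=y (all mod 26).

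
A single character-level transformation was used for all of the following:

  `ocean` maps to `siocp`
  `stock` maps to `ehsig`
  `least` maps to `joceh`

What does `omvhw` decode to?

empty

o(14)→s(18) and c(2)→i(8) fit y≡3x+2 (mod 26); the inverse of 3 mod 26 is 9. Treating letters as 0–25, the rule is x ↦ 3x + 2 (mod 26).
Undoing it on omvhw: o(14)→9·(14−2)≡4=e; m(12)→9·(12−2)≡12=m; v(21)→9·(21−2)≡15=p; h(7)→9·(7−2)≡19=t; w(22)→9·(22−2)≡24=y (all mod 26).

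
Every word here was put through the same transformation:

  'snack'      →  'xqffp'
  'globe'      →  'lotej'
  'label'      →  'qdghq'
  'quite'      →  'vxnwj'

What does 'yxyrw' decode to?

The shifts repeat in a cycle of length 2: positions 0,1,… shift by +5, +3, then the pattern repeats.
Decoding yxyrw: y−5=t, x−3=u, y−5=t, r−3=o, w−5=r.

tutor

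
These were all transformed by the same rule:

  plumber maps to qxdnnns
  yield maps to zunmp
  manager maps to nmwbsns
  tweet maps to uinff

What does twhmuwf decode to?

It's a Vigenère-style cipher with numeric key [1,12,9]: position i shifts by key[i mod 3].
Reversing it on twhmuwf: t−1=s, w−12=k, h−9=y, m−1=l, u−12=i, w−9=n, f−1=e.

skyline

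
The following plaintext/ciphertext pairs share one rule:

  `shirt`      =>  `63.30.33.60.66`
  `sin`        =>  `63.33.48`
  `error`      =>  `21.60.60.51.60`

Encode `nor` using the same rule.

s(#19)→63 and h(#8)→30: differences scale by 3, so n = 3·pos + 6. Each letter becomes 3×(its alphabet position, a=1..z=26) + 6.
Applying it to nor: n=14→48, o=15→51, r=18→60.

48.51.60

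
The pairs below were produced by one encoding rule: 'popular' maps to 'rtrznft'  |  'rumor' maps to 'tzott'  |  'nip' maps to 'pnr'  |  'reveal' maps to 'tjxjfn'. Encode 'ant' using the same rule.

The shift depends on letter class: consonant p→r is +2, but vowel o→t is +5. The rule splits by letter class: vowels +5, consonants +2.
Applying it to ant: a(vowel)+5=f, n(cons)+2=p, t(cons)+2=v.

fpv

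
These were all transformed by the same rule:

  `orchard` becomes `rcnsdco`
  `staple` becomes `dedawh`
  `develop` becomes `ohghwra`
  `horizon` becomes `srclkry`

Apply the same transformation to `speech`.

dahhns

The shift depends on letter class: consonant r→c is +11, but vowel o→r is +3. The rule splits by letter class: vowels +3, consonants +11.
Applying it to speech: s(cons)+11=d, p(cons)+11=a, e(vowel)+3=h, e(vowel)+3=h, c(cons)+11=n, h(cons)+11=s.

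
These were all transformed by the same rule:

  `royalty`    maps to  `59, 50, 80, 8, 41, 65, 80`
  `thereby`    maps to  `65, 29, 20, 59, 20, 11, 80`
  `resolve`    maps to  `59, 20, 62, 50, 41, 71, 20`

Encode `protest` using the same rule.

53, 59, 50, 65, 20, 62, 65

r(#18)→59 and o(#15)→50: differences scale by 3, so n = 3·pos + 5. With a=1..z=26, the number is 3·pos + 5.
On protest: p=16→53, r=18→59, o=15→50, t=20→65, e=5→20, s=19→62, t=20→65.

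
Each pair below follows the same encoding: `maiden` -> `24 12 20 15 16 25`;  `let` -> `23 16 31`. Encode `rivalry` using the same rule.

29 20 33 12 23 29 36

Each letter is replaced by its alphabet position (a=1..z=26) + 11.
For rivalry: r=18→29, i=9→20, v=22→33, a=1→12, l=12→23, r=18→29, y=25→36.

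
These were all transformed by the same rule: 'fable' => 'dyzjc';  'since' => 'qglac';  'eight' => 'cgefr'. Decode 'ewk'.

Each letter is shifted forward by 24 in the alphabet (a Caesar shift of +24).
Undoing it on ewk: e−24=g, w−24=y, k−24=m.

gym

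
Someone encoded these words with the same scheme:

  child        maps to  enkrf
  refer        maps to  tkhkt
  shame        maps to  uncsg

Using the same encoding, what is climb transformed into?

Shifts by position in child: pos 0: c→e (+2), pos 1: h→n (+6), pos 2: i→k (+2), pos 3: l→r (+6) — repeating every 2. The shifts repeat in a cycle of length 2: positions 0,1,… shift by +2, +6, then the pattern repeats.
Applying it to climb: c+2=e, l+6=r, i+2=k, m+6=s, b+2=d.

erksd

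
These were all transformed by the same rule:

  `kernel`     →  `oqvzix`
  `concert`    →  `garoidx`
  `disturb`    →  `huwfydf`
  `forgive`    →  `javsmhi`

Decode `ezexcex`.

Shifts by position in kernel: pos 0: k→o (+4), pos 1: e→q (+12), pos 2: r→v (+4), pos 3: n→z (+12) — repeating every 2. A repeating key of period 2 is used — shifts +4, +12 over and over.
Decoding ezexcex: e−4=a, z−12=n, e−4=a, x−12=l, c−4=y, e−12=s, x−4=t.

analyst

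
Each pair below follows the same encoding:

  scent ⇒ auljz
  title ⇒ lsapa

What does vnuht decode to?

The output letters match the input read backwards, each shifted +7: scent reversed is tnecs. The word is reversed, then every letter is shifted forward by 7.
Decoding vnuht: shift back: v−7=o, n−7=g, u−7=n, h−7=a, t−7=m → ognam; then reverse → mango.

mango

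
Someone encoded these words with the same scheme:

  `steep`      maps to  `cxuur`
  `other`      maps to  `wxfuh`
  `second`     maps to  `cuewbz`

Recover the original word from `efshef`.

s(18)→c(2) and t(19)→x(23) fit y≡21x+14 (mod 26); the inverse of 21 mod 26 is 5. Each letter's alphabet position (a=0..z=25) is mapped through 21·x+14 mod 26 — an affine cipher.
Undoing it on efshef: e(4)→5·(4−14)≡2=c; f(5)→5·(5−14)≡7=h; s(18)→5·(18−14)≡20=u; h(7)→5·(7−14)≡17=r; e(4)→5·(4−14)≡2=c; f(5)→5·(5−14)≡7=h (all mod 26).

church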